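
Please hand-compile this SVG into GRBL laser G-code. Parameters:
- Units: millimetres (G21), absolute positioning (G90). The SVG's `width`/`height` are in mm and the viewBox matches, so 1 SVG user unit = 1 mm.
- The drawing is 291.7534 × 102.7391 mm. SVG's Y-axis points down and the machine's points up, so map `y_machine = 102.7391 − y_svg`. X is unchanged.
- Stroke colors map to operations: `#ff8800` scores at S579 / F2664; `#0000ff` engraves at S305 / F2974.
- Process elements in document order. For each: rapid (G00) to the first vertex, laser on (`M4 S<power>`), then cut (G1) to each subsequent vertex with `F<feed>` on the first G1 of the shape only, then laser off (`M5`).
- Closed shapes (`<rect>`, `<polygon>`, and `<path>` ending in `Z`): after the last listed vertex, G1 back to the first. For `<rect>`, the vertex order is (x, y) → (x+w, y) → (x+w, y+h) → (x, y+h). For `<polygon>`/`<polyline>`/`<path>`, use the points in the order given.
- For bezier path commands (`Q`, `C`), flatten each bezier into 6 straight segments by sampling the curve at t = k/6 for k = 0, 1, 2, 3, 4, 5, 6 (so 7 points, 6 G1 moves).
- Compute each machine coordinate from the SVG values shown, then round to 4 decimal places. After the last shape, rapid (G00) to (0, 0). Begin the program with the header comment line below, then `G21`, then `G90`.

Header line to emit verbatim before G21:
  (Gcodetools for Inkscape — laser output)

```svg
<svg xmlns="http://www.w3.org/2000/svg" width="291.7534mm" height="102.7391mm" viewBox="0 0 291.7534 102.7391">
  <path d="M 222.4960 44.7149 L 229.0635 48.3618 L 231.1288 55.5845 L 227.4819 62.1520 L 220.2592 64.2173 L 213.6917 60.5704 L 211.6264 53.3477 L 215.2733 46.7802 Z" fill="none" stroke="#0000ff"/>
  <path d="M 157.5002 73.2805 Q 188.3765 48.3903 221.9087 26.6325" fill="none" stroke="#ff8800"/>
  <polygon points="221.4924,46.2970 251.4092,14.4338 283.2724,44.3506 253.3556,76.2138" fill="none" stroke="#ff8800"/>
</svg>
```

(Gcodetools for Inkscape — laser output)
G21
G90
G00 X222.4960 Y58.0242
M4 S305
G1 X229.0635 Y54.3773 F2974
G1 X231.1288 Y47.1546
G1 X227.4819 Y40.5871
G1 X220.2592 Y38.5218
G1 X213.6917 Y42.1687
G1 X211.6264 Y49.3914
G1 X215.2733 Y55.9589
G1 X222.4960 Y58.0242
M5
G00 X157.5002 Y29.4586
M4 S579
G1 X167.8661 Y37.6683 F2664
G1 X178.3795 Y45.7040
G1 X189.0405 Y53.5657
G1 X199.8490 Y61.2534
G1 X210.8051 Y68.7670
G1 X221.9087 Y76.1066
M5
G00 X221.4924 Y56.4421
M4 S579
G1 X251.4092 Y88.3053 F2664
G1 X283.2724 Y58.3885
G1 X253.3556 Y26.5253
G1 X221.4924 Y56.4421
M5
G00 X0.0000 Y0.0000

viewBox `0 0 291.7534 102.7391` with mm width/height → 1 unit = 1 mm. Flip: y_m = 102.7391 − y_svg.

**Shape 1** — `<path>` regular polygon, stroke `#0000ff` → engrave (S305, F2974). Machine vertices: (222.4960,58.0242) → (229.0635,54.3773) → (231.1288,47.1546) → (227.4819,40.5871) → (220.2592,38.5218) → (213.6917,42.1687) → (211.6264,49.3914) → (215.2733,55.9589) → (222.4960,58.0242). Closed: final G1 returns to the first vertex.

**Shape 2** — `<path>` quadratic bezier, stroke `#ff8800` → score (S579, F2664). Control points (SVG): P0=(157.5002,73.2805), P1=(188.3765,48.3903), P2=(221.9087,26.6325); sampled at t=k/6. Machine vertices: (157.5002,29.4586) → (167.8661,37.6683) → (178.3795,45.7040) → (189.0405,53.5657) → (199.8490,61.2534) → (210.8051,68.7670) → (221.9087,76.1066). Open path.

**Shape 3** — `<polygon>` regular polygon, stroke `#ff8800` → score (S579, F2664). Machine vertices: (221.4924,56.4421) → (251.4092,88.3053) → (283.2724,58.3885) → (253.3556,26.5253) → (221.4924,56.4421). Closed: final G1 returns to the first vertex.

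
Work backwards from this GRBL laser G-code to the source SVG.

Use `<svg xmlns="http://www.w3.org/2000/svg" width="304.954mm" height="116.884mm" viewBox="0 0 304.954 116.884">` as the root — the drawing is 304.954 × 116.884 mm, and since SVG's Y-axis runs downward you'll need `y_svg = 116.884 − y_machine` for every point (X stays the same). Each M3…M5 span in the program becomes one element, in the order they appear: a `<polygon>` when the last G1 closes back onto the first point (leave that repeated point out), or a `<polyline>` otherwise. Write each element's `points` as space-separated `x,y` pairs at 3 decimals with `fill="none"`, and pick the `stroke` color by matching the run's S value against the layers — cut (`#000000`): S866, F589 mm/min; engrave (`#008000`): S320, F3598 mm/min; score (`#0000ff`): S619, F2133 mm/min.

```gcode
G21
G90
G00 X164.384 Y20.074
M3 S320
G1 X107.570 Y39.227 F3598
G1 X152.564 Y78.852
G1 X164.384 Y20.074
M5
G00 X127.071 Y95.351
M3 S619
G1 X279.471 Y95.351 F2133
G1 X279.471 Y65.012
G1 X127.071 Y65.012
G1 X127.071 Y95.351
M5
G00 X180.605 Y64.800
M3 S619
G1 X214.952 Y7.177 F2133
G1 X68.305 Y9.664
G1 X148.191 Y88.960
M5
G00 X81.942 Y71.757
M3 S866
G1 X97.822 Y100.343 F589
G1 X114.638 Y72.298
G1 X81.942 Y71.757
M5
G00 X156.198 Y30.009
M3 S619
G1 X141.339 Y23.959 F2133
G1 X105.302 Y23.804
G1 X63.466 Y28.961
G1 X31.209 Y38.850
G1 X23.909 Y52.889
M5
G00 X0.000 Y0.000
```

Each laser-on run becomes one SVG element. Flip Y back into SVG space with y_svg = 116.884 − y_machine.

Run 1: S320 ⇒ engrave layer `#008000`. The run returns to its start, so emit a `<polygon>` with points (Y-flipped): 164.384,96.810 107.570,77.657 152.564,38.032.

Run 2: the run's S619 means `#0000ff` (score). The run returns to its start, so emit a `<polygon>` with points (Y-flipped): 127.071,21.533 279.471,21.533 279.471,51.872 127.071,51.872.

Run 3: power S619 maps to stroke `#0000ff` (score). The run is open, so emit a `<polyline>` with points (Y-flipped): 180.605,52.084 214.952,109.707 68.305,107.220 148.191,27.924.

Run 4: S866 ⇒ cut layer `#000000`. The run returns to its start, so emit a `<polygon>` with points (Y-flipped): 81.942,45.127 97.822,16.541 114.638,44.586.

Run 5: S619 ⇒ score layer `#0000ff`. The run is open, so emit a `<polyline>` with points (Y-flipped): 156.198,86.875 141.339,92.925 105.302,93.080 63.466,87.923 31.209,78.034 23.909,63.995.

<svg xmlns="http://www.w3.org/2000/svg" width="304.954mm" height="116.884mm" viewBox="0 0 304.954 116.884">
  <polygon points="164.384,96.810 107.570,77.657 152.564,38.032" fill="none" stroke="#008000"/>
  <polygon points="127.071,21.533 279.471,21.533 279.471,51.872 127.071,51.872" fill="none" stroke="#0000ff"/>
  <polyline points="180.605,52.084 214.952,109.707 68.305,107.220 148.191,27.924" fill="none" stroke="#0000ff"/>
  <polygon points="81.942,45.127 97.822,16.541 114.638,44.586" fill="none" stroke="#000000"/>
  <polyline points="156.198,86.875 141.339,92.925 105.302,93.080 63.466,87.923 31.209,78.034 23.909,63.995" fill="none" stroke="#0000ff"/>
</svg>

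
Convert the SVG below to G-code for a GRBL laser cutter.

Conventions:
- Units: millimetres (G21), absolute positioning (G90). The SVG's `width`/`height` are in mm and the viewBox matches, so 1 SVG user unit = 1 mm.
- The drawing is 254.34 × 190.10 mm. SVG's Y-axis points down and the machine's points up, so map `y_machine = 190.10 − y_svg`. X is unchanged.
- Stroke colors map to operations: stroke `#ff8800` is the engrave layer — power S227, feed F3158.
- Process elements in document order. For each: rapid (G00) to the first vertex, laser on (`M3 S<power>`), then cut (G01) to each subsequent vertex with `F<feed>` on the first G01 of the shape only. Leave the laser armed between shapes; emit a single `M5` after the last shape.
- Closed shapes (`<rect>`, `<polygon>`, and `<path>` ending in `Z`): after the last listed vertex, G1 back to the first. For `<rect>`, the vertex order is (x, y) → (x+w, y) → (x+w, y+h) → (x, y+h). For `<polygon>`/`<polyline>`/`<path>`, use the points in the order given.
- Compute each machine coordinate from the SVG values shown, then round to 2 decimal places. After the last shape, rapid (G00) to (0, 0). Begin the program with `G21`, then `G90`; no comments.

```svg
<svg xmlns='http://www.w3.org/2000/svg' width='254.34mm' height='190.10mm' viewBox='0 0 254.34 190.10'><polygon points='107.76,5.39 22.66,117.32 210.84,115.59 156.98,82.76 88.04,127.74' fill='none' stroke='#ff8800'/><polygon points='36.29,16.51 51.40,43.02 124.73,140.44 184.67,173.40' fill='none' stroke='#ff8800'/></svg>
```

G21
G90
G00 X107.76 Y184.71
M3 S227
G01 X22.66 Y72.78 F3158
G01 X210.84 Y74.51
G01 X156.98 Y107.34
G01 X88.04 Y62.36
G01 X107.76 Y184.71
G00 X36.29 Y173.59
M3 S227
G01 X51.40 Y147.08 F3158
G01 X124.73 Y49.66
G01 X184.67 Y16.70
G01 X36.29 Y173.59
M5
G00 X0.00 Y0.00

viewBox `0 0 254.34 190.10` with mm width/height → 1 unit = 1 mm. Flip: y_m = 190.10 − y_svg.

**Shape 1** — `<polygon>` closed polygon, stroke `#ff8800` → engrave (S227, F3158). Machine vertices: (107.76,184.71) → (22.66,72.78) → (210.84,74.51) → (156.98,107.34) → (88.04,62.36) → (107.76,184.71). Closed: final G1 returns to the first vertex.

**Shape 2** — `<polygon>` closed polygon, stroke `#ff8800` → engrave (S227, F3158). Machine vertices: (36.29,173.59) → (51.40,147.08) → (124.73,49.66) → (184.67,16.70) → (36.29,173.59). Closed: final G1 returns to the first vertex.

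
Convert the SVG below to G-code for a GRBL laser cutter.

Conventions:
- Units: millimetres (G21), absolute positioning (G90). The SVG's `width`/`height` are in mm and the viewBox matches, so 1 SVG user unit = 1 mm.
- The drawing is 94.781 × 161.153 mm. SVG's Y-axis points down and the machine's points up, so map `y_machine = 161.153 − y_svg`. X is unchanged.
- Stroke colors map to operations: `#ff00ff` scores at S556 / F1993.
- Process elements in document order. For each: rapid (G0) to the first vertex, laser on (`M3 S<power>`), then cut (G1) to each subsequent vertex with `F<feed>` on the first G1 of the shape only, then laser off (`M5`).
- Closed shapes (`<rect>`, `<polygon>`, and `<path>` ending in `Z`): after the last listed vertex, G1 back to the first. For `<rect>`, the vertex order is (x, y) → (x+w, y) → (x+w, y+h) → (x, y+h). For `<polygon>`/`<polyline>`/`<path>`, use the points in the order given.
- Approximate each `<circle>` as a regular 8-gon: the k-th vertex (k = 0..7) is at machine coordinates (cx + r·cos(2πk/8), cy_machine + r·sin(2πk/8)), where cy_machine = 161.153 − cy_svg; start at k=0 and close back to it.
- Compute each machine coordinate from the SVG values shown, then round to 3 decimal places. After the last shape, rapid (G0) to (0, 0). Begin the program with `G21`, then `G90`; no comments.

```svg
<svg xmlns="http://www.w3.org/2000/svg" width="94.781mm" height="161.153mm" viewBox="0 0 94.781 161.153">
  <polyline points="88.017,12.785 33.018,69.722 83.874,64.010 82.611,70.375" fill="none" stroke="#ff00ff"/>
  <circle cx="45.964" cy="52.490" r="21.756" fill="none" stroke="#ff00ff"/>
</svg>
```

viewBox `0 0 94.781 161.153` with mm width/height → 1 unit = 1 mm. Flip: y_m = 161.153 − y_svg.

**Shape 1** — `<polyline>` open polyline, stroke `#ff00ff` → score (S556, F1993). Machine vertices: (88.017,148.368) → (33.018,91.431) → (83.874,97.143) → (82.611,90.778). Open path.

**Shape 2** — `<circle>` circle, stroke `#ff00ff` → score (S556, F1993). Machine vertices: (67.720,108.663) → (61.348,124.047) → (45.964,130.419) → (30.580,124.047) → (24.208,108.663) → (30.580,93.279) → (45.964,86.907) → (61.348,93.279) → (67.720,108.663). Closed: final G1 returns to the first vertex.

G21
G90
G0 X88.017 Y148.368
M3 S556
G1 X33.018 Y91.431 F1993
G1 X83.874 Y97.143
G1 X82.611 Y90.778
M5
G0 X67.720 Y108.663
M3 S556
G1 X61.348 Y124.047 F1993
G1 X45.964 Y130.419
G1 X30.580 Y124.047
G1 X24.208 Y108.663
G1 X30.580 Y93.279
G1 X45.964 Y86.907
G1 X61.348 Y93.279
G1 X67.720 Y108.663
M5
G0 X0.000 Y0.000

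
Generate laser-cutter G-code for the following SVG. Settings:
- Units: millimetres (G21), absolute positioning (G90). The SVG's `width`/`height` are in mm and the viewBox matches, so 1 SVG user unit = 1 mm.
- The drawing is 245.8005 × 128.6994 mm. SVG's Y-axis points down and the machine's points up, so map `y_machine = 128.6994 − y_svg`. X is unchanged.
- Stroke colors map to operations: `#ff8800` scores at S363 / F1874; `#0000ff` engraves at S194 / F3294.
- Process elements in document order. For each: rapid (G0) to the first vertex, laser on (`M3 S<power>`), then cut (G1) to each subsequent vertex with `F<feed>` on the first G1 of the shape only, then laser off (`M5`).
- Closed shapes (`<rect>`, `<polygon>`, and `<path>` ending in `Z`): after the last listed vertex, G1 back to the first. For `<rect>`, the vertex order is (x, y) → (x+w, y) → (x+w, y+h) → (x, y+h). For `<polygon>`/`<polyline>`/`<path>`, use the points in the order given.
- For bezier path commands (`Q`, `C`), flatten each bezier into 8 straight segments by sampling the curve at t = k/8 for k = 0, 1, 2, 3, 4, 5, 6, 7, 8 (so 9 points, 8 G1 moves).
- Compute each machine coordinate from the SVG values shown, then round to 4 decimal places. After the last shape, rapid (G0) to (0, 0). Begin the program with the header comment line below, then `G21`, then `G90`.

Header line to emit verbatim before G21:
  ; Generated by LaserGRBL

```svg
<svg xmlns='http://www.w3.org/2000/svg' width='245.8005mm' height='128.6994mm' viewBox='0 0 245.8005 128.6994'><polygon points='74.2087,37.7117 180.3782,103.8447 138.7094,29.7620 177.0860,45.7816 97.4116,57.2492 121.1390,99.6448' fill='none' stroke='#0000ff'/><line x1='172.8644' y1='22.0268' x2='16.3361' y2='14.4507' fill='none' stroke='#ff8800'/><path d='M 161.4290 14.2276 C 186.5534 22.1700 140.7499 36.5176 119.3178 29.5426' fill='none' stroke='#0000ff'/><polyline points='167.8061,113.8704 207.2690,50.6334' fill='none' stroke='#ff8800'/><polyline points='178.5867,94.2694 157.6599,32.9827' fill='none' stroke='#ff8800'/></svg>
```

; Generated by LaserGRBL
G21
G90
G0 X74.2087 Y90.9877
M3 S194
G1 X180.3782 Y24.8547 F3294
G1 X138.7094 Y98.9374
G1 X177.0860 Y82.9178
G1 X97.4116 Y71.4502
G1 X121.1390 Y29.0546
G1 X74.2087 Y90.9877
M5
G0 X172.8644 Y106.6726
M3 S363
G1 X16.3361 Y114.2487 F1874
M5
G0 X161.4290 Y114.4718
M3 S194
G1 X167.7120 Y111.2473 F3294
G1 X168.4624 Y107.7473
G1 X164.7968 Y104.2966
G1 X157.8321 Y101.2203
G1 X148.6850 Y98.8432
G1 X138.4725 Y97.4903
G1 X128.3111 Y97.4865
G1 X119.3178 Y99.1568
M5
G0 X167.8061 Y14.8290
M3 S363
G1 X207.2690 Y78.0660 F1874
M5
G0 X178.5867 Y34.4300
M3 S363
G1 X157.6599 Y95.7167 F1874
M5
G0 X0.0000 Y0.0000

Since the viewBox matches the mm dimensions, user units are millimetres directly. The only transform is the Y-flip y_m = 128.6994 − y_svg.

Shape 1 is a closed polygon drawn with `<polygon>`. Its stroke #0000ff means engrave at S194, F3294. After flipping Y the toolpath is (74.2087,90.9877) → (180.3782,24.8547) → (138.7094,98.9374) → (177.0860,82.9178) → (97.4116,71.4502) → (121.1390,29.0546) → (74.2087,90.9877), returning to the start.

Shape 2 is a line segment drawn with `<line>`. Its stroke #ff8800 means score at S363, F1874. After flipping Y the toolpath is (172.8644,106.6726) → (16.3361,114.2487).

Shape 3 is a cubic bezier drawn with `<path>`. Its stroke #0000ff means engrave at S194, F3294. After flipping Y the toolpath is (161.4290,114.4718) → (167.7120,111.2473) → (168.4624,107.7473) → (164.7968,104.2966) → (157.8321,101.2203) → (148.6850,98.8432) → (138.4725,97.4903) → (128.3111,97.4865) → (119.3178,99.1568).

Shape 4 is a line segment drawn with `<polyline>`. Its stroke #ff8800 means score at S363, F1874. After flipping Y the toolpath is (167.8061,14.8290) → (207.2690,78.0660).

Shape 5 is a line segment drawn with `<polyline>`. Its stroke #ff8800 means score at S363, F1874. After flipping Y the toolpath is (178.5867,34.4300) → (157.6599,95.7167).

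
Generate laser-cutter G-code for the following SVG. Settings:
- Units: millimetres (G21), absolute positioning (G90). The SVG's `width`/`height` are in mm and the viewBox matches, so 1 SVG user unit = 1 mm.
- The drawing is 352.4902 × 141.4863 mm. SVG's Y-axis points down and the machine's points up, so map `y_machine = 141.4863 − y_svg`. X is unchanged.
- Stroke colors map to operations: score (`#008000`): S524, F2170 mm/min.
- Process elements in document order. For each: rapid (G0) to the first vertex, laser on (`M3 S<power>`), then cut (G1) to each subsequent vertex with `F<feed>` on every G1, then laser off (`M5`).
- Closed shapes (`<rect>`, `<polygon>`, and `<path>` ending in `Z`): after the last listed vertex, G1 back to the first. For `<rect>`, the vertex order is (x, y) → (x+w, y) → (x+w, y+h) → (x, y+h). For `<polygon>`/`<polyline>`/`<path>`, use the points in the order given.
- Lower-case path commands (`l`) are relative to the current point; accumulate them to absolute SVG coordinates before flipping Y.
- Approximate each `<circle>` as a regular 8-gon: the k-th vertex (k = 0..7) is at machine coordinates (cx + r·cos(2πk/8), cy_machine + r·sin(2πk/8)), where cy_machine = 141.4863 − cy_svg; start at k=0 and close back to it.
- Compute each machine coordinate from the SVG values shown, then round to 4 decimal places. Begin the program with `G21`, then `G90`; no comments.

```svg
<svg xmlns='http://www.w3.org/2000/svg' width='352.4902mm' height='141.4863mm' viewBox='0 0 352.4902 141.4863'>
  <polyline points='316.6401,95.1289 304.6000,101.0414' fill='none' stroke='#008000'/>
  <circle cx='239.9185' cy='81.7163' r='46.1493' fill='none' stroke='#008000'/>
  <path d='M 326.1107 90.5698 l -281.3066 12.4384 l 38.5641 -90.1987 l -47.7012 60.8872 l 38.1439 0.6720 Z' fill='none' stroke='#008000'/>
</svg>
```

G21
G90
G0 X316.6401 Y46.3574
M3 S524
G1 X304.6000 Y40.4449 F2170
M5
G0 X286.0678 Y59.7700
M3 S524
G1 X272.5510 Y92.4025 F2170
G1 X239.9185 Y105.9193 F2170
G1 X207.2860 Y92.4025 F2170
G1 X193.7692 Y59.7700 F2170
G1 X207.2860 Y27.1375 F2170
G1 X239.9185 Y13.6207 F2170
G1 X272.5510 Y27.1375 F2170
G1 X286.0678 Y59.7700 F2170
M5
G0 X326.1107 Y50.9165
M3 S524
G1 X44.8041 Y38.4781 F2170
G1 X83.3682 Y128.6768 F2170
G1 X35.6670 Y67.7896 F2170
G1 X73.8109 Y67.1176 F2170
G1 X326.1107 Y50.9165 F2170
M5

viewBox `0 0 352.4902 141.4863` with mm width/height → 1 unit = 1 mm. Flip: y_m = 141.4863 − y_svg.

**Shape 1** — `<polyline>` line segment, stroke `#008000` → score (S524, F2170). Machine vertices: (316.6401,46.3574) → (304.6000,40.4449). Open path.

**Shape 2** — `<circle>` circle, stroke `#008000` → score (S524, F2170). Machine vertices: (286.0678,59.7700) → (272.5510,92.4025) → (239.9185,105.9193) → (207.2860,92.4025) → (193.7692,59.7700) → (207.2860,27.1375) → (239.9185,13.6207) → (272.5510,27.1375) → (286.0678,59.7700). Closed: final G1 returns to the first vertex.

**Shape 3** — `<path>` closed polygon, stroke `#008000` → score (S524, F2170). Machine vertices: (326.1107,50.9165) → (44.8041,38.4781) → (83.3682,128.6768) → (35.6670,67.7896) → (73.8109,67.1176) → (326.1107,50.9165). Closed: final G1 returns to the first vertex.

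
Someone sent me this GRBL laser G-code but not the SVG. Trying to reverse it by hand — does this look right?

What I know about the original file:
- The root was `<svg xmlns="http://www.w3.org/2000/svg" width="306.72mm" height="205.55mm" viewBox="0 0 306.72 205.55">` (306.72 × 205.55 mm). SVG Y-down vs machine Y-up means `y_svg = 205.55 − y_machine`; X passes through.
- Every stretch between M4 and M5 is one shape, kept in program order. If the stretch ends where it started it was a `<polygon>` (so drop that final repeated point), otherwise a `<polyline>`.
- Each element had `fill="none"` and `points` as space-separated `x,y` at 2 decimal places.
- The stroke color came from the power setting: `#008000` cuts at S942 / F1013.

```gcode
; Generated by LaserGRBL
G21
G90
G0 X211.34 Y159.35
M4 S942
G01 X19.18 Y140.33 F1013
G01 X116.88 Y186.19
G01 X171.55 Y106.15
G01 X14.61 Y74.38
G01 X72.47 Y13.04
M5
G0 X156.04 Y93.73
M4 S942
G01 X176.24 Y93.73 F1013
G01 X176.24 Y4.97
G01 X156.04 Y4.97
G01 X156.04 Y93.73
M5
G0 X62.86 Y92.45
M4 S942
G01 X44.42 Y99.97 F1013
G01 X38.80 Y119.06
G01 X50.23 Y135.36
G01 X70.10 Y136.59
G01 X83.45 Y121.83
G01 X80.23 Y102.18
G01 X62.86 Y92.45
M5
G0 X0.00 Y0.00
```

Machine Y-up, SVG Y-down with viewBox height 205.55, so y_svg = 205.55 − y_machine; X carries over. Every run uses S942, so all elements get stroke `#008000` (cut).

Run 1: The run is open, so emit a `<polyline>` with points (Y-flipped): 211.34,46.20 19.18,65.22 116.88,19.36 171.55,99.40 14.61,131.17 72.47,192.51.

Run 2: The run returns to its start, so emit a `<polygon>` with points (Y-flipped): 156.04,111.82 176.24,111.82 176.24,200.58 156.04,200.58.

Run 3: The run returns to its start, so emit a `<polygon>` with points (Y-flipped): 62.86,113.10 44.42,105.58 38.80,86.49 50.23,70.19 70.10,68.96 83.45,83.72 80.23,103.37.

<svg xmlns="http://www.w3.org/2000/svg" width="306.72mm" height="205.55mm" viewBox="0 0 306.72 205.55">
  <polyline points="211.34,46.20 19.18,65.22 116.88,19.36 171.55,99.40 14.61,131.17 72.47,192.51" fill="none" stroke="#008000"/>
  <polygon points="156.04,111.82 176.24,111.82 176.24,200.58 156.04,200.58" fill="none" stroke="#008000"/>
  <polygon points="62.86,113.10 44.42,105.58 38.80,86.49 50.23,70.19 70.10,68.96 83.45,83.72 80.23,103.37" fill="none" stroke="#008000"/>
</svg>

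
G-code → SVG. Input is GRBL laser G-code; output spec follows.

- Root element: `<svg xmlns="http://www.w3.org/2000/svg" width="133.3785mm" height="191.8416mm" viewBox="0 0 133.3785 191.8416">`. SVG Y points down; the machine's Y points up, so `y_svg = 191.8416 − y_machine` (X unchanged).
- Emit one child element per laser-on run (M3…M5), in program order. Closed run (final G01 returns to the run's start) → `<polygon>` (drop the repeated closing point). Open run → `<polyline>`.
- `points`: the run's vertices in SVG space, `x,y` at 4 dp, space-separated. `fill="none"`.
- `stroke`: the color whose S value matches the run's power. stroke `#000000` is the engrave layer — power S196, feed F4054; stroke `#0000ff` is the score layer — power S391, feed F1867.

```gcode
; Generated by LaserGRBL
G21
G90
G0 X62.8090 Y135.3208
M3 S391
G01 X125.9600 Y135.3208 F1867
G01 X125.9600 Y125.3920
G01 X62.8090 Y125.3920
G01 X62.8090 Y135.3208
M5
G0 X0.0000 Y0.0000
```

Each laser-on run becomes one SVG element. Flip Y back into SVG space with y_svg = 191.8416 − y_machine. Every run uses S391, so all elements get stroke `#0000ff` (score).

Run 1: The run returns to its start, so emit a `<polygon>` with points (Y-flipped): 62.8090,56.5208 125.9600,56.5208 125.9600,66.4496 62.8090,66.4496.

<svg xmlns="http://www.w3.org/2000/svg" width="133.3785mm" height="191.8416mm" viewBox="0 0 133.3785 191.8416">
  <polygon points="62.8090,56.5208 125.9600,56.5208 125.9600,66.4496 62.8090,66.4496" fill="none" stroke="#0000ff"/>
</svg>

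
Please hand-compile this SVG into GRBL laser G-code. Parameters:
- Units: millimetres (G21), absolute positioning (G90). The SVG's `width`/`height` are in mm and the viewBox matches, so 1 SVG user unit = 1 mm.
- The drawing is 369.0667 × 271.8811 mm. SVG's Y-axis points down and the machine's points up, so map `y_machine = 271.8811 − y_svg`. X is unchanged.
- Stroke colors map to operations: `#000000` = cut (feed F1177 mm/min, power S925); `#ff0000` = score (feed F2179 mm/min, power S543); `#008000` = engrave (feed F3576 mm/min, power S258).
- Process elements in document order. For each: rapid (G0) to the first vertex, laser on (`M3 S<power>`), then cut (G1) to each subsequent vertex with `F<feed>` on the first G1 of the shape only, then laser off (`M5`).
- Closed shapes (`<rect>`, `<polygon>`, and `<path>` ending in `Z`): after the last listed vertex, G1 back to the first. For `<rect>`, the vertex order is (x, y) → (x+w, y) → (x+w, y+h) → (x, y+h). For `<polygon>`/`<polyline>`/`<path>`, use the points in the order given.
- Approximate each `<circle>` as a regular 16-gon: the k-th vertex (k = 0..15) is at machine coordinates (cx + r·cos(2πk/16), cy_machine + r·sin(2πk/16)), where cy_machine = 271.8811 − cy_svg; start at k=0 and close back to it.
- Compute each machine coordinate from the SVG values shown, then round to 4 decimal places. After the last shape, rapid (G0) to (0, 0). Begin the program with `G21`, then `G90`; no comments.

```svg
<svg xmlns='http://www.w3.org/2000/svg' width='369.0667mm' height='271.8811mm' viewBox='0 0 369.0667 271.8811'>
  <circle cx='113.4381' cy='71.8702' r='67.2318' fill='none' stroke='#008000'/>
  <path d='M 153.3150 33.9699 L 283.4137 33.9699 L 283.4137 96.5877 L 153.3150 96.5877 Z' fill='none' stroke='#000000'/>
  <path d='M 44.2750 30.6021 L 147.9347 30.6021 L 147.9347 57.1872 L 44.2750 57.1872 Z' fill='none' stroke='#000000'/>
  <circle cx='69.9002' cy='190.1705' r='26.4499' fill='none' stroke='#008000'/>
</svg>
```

G21
G90
G0 X180.6699 Y200.0109
M3 S258
G1 X175.5522 Y225.7394 F3576
G1 X160.9782 Y247.5510
G1 X139.1666 Y262.1250
G1 X113.4381 Y267.2427
G1 X87.7096 Y262.1250
G1 X65.8980 Y247.5510
G1 X51.3240 Y225.7394
G1 X46.2063 Y200.0109
G1 X51.3240 Y174.2824
G1 X65.8980 Y152.4708
G1 X87.7096 Y137.8968
G1 X113.4381 Y132.7791
G1 X139.1666 Y137.8968
G1 X160.9782 Y152.4708
G1 X175.5522 Y174.2824
G1 X180.6699 Y200.0109
M5
G0 X153.3150 Y237.9112
M3 S925
G1 X283.4137 Y237.9112 F1177
G1 X283.4137 Y175.2934
G1 X153.3150 Y175.2934
G1 X153.3150 Y237.9112
M5
G0 X44.2750 Y241.2790
M3 S925
G1 X147.9347 Y241.2790 F1177
G1 X147.9347 Y214.6939
G1 X44.2750 Y214.6939
G1 X44.2750 Y241.2790
M5
G0 X96.3501 Y81.7106
M3 S258
G1 X94.3367 Y91.8325 F3576
G1 X88.6031 Y100.4135
G1 X80.0221 Y106.1471
G1 X69.9002 Y108.1605
G1 X59.7783 Y106.1471
G1 X51.1973 Y100.4135
G1 X45.4637 Y91.8325
G1 X43.4503 Y81.7106
G1 X45.4637 Y71.5887
G1 X51.1973 Y63.0077
G1 X59.7783 Y57.2741
G1 X69.9002 Y55.2607
G1 X80.0221 Y57.2741
G1 X88.6031 Y63.0077
G1 X94.3367 Y71.5887
G1 X96.3501 Y81.7106
M5
G0 X0.0000 Y0.0000

viewBox `0 0 369.0667 271.8811` with mm width/height → 1 unit = 1 mm. Flip: y_m = 271.8811 − y_svg.

**Shape 1** — `<circle>` circle, stroke `#008000` → engrave (S258, F3576). Machine vertices: (180.6699,200.0109) → (175.5522,225.7394) → (160.9782,247.5510) → (139.1666,262.1250) → (113.4381,267.2427) → (87.7096,262.1250) → (65.8980,247.5510) → (51.3240,225.7394) → (46.2063,200.0109) → (51.3240,174.2824) → (65.8980,152.4708) → (87.7096,137.8968) → (113.4381,132.7791) → (139.1666,137.8968) → (160.9782,152.4708) → (175.5522,174.2824) → (180.6699,200.0109). Closed: final G1 returns to the first vertex.

**Shape 2** — `<path>` rectangle, stroke `#000000` → cut (S925, F1177). Machine vertices: (153.3150,237.9112) → (283.4137,237.9112) → (283.4137,175.2934) → (153.3150,175.2934) → (153.3150,237.9112). Closed: final G1 returns to the first vertex.

**Shape 3** — `<path>` rectangle, stroke `#000000` → cut (S925, F1177). Machine vertices: (44.2750,241.2790) → (147.9347,241.2790) → (147.9347,214.6939) → (44.2750,214.6939) → (44.2750,241.2790). Closed: final G1 returns to the first vertex.

**Shape 4** — `<circle>` circle, stroke `#008000` → engrave (S258, F3576). Machine vertices: (96.3501,81.7106) → (94.3367,91.8325) → (88.6031,100.4135) → (80.0221,106.1471) → (69.9002,108.1605) → (59.7783,106.1471) → (51.1973,100.4135) → (45.4637,91.8325) → (43.4503,81.7106) → (45.4637,71.5887) → (51.1973,63.0077) → (59.7783,57.2741) → (69.9002,55.2607) → (80.0221,57.2741) → (88.6031,63.0077) → (94.3367,71.5887) → (96.3501,81.7106). Closed: final G1 returns to the first vertex.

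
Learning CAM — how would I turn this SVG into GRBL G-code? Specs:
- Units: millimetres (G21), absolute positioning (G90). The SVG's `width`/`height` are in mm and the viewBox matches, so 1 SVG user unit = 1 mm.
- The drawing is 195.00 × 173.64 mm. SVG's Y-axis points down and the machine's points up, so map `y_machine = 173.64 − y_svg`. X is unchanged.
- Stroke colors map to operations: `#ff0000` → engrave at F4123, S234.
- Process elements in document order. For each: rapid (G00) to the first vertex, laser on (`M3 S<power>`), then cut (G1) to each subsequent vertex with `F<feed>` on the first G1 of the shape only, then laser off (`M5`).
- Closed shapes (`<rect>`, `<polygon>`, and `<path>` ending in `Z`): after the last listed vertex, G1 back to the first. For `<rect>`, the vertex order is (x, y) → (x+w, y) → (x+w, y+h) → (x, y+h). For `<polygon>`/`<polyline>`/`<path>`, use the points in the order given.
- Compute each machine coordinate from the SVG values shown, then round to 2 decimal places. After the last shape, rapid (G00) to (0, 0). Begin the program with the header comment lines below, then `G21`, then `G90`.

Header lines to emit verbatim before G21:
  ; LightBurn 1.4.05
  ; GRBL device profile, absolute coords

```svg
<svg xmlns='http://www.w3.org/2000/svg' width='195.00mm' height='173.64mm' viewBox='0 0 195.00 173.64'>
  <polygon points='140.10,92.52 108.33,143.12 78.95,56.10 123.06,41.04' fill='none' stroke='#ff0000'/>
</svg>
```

1 u = 1 mm; y_m = 173.64 − y.

[1] `<polygon>` closed polygon, #ff0000→engrave S234 F4123: (140.10,81.12) → (108.33,30.52) → (78.95,117.54) → (123.06,132.60) → (140.10,81.12) (closed)

; LightBurn 1.4.05
; GRBL device profile, absolute coords
G21
G90
G00 X140.10 Y81.12
M3 S234
G1 X108.33 Y30.52 F4123
G1 X78.95 Y117.54
G1 X123.06 Y132.60
G1 X140.10 Y81.12
M5
G00 X0.00 Y0.00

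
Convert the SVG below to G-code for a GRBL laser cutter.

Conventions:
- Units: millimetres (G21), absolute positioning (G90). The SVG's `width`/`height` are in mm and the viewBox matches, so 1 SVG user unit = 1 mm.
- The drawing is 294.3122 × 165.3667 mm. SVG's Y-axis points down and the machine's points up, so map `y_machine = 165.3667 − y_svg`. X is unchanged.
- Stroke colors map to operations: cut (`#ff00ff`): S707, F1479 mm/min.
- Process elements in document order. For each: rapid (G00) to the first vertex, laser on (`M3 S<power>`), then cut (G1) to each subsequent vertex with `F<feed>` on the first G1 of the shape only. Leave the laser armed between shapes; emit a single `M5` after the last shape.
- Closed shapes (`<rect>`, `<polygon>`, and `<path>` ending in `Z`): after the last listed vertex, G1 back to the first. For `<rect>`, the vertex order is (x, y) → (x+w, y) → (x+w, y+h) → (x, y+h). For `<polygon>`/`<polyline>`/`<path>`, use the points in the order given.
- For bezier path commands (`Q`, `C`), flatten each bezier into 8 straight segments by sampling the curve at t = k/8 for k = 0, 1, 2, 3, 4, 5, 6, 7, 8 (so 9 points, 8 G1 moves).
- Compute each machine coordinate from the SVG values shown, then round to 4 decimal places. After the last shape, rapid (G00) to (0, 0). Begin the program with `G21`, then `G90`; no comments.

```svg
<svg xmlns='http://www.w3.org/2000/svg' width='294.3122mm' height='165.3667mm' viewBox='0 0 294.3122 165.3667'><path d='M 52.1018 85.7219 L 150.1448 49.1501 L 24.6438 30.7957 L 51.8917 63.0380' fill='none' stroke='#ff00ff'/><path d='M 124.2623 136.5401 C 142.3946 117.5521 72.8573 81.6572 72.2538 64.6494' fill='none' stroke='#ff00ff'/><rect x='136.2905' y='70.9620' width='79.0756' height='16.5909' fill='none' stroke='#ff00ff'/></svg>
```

Since the viewBox matches the mm dimensions, user units are millimetres directly. The only transform is the Y-flip y_m = 165.3667 − y_svg.

Shape 1 is a open polyline drawn with `<path>`. Its stroke #ff00ff means cut at S707, F1479. After flipping Y the toolpath is (52.1018,79.6448) → (150.1448,116.2166) → (24.6438,134.5710) → (51.8917,102.3287).

Shape 2 is a cubic bezier drawn with `<path>`. Its stroke #ff00ff means cut at S707, F1479. After flipping Y the toolpath is (124.2623,28.8266) → (127.2583,36.6697) → (123.8704,45.6784) → (115.9339,55.4331) → (105.2840,65.5145) → (93.7558,75.5031) → (83.1846,84.9794) → (75.4055,93.5240) → (72.2538,100.7173).

Shape 3 is a rectangle drawn with `<rect>`. Its stroke #ff00ff means cut at S707, F1479. After flipping Y the toolpath is (136.2905,94.4047) → (215.3661,94.4047) → (215.3661,77.8138) → (136.2905,77.8138) → (136.2905,94.4047), returning to the start.

G21
G90
G00 X52.1018 Y79.6448
M3 S707
G1 X150.1448 Y116.2166 F1479
G1 X24.6438 Y134.5710
G1 X51.8917 Y102.3287
G00 X124.2623 Y28.8266
M3 S707
G1 X127.2583 Y36.6697 F1479
G1 X123.8704 Y45.6784
G1 X115.9339 Y55.4331
G1 X105.2840 Y65.5145
G1 X93.7558 Y75.5031
G1 X83.1846 Y84.9794
G1 X75.4055 Y93.5240
G1 X72.2538 Y100.7173
G00 X136.2905 Y94.4047
M3 S707
G1 X215.3661 Y94.4047 F1479
G1 X215.3661 Y77.8138
G1 X136.2905 Y77.8138
G1 X136.2905 Y94.4047
M5
G00 X0.0000 Y0.0000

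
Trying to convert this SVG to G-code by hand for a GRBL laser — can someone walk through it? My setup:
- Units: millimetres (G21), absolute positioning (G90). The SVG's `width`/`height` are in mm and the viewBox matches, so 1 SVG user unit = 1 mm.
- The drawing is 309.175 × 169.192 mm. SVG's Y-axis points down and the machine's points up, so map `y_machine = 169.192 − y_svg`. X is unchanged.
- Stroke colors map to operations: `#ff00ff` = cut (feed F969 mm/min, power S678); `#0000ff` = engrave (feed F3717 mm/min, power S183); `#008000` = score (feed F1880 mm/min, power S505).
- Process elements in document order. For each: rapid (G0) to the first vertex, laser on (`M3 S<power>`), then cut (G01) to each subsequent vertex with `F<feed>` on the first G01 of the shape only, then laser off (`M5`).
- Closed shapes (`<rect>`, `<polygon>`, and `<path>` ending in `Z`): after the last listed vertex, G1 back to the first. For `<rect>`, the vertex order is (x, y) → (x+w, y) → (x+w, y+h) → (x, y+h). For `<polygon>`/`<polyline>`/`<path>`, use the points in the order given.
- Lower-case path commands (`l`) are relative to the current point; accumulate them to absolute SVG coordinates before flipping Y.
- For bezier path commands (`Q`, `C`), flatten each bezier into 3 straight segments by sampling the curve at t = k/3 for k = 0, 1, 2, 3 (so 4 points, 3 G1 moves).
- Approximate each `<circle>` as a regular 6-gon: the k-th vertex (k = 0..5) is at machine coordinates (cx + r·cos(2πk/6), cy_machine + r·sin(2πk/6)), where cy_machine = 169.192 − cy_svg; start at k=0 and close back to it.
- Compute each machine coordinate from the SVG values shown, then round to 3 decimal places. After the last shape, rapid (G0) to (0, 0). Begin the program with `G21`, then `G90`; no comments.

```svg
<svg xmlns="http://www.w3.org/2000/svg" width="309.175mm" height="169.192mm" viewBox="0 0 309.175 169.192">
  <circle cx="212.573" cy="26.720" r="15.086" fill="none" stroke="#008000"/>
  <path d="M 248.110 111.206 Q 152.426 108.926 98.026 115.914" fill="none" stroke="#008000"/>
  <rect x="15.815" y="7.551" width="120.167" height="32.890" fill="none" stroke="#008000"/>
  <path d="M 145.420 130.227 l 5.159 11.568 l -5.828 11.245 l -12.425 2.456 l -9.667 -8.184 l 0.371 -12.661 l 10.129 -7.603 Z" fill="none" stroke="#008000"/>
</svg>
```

1 u = 1 mm; y_m = 169.192 − y.

[1] `<circle>` circle, #008000→score S505 F1880: (227.659,142.472) → (220.116,155.537) → (205.030,155.537) → (197.487,142.472) → (205.030,129.407) → (220.116,129.407) → (227.659,142.472) (closed)

[2] `<path>` quadratic bezier, #008000→score S505 F1880: (248.110,57.986) → (188.908,58.476) → (138.880,56.907) → (98.026,53.278)

[3] `<rect>` rectangle, #008000→score S505 F1880: (15.815,161.641) → (135.982,161.641) → (135.982,128.751) → (15.815,128.751) → (15.815,161.641) (closed)

[4] `<path>` regular polygon, #008000→score S505 F1880: (145.420,38.965) → (150.579,27.397) → (144.751,16.152) → (132.326,13.696) → (122.659,21.880) → (123.030,34.541) → (133.159,42.144) → (145.420,38.965) (closed)

G21
G90
G0 X227.659 Y142.472
M3 S505
G01 X220.116 Y155.537 F1880
G01 X205.030 Y155.537
G01 X197.487 Y142.472
G01 X205.030 Y129.407
G01 X220.116 Y129.407
G01 X227.659 Y142.472
M5
G0 X248.110 Y57.986
M3 S505
G01 X188.908 Y58.476 F1880
G01 X138.880 Y56.907
G01 X98.026 Y53.278
M5
G0 X15.815 Y161.641
M3 S505
G01 X135.982 Y161.641 F1880
G01 X135.982 Y128.751
G01 X15.815 Y128.751
G01 X15.815 Y161.641
M5
G0 X145.420 Y38.965
M3 S505
G01 X150.579 Y27.397 F1880
G01 X144.751 Y16.152
G01 X132.326 Y13.696
G01 X122.659 Y21.880
G01 X123.030 Y34.541
G01 X133.159 Y42.144
G01 X145.420 Y38.965
M5
G0 X0.000 Y0.000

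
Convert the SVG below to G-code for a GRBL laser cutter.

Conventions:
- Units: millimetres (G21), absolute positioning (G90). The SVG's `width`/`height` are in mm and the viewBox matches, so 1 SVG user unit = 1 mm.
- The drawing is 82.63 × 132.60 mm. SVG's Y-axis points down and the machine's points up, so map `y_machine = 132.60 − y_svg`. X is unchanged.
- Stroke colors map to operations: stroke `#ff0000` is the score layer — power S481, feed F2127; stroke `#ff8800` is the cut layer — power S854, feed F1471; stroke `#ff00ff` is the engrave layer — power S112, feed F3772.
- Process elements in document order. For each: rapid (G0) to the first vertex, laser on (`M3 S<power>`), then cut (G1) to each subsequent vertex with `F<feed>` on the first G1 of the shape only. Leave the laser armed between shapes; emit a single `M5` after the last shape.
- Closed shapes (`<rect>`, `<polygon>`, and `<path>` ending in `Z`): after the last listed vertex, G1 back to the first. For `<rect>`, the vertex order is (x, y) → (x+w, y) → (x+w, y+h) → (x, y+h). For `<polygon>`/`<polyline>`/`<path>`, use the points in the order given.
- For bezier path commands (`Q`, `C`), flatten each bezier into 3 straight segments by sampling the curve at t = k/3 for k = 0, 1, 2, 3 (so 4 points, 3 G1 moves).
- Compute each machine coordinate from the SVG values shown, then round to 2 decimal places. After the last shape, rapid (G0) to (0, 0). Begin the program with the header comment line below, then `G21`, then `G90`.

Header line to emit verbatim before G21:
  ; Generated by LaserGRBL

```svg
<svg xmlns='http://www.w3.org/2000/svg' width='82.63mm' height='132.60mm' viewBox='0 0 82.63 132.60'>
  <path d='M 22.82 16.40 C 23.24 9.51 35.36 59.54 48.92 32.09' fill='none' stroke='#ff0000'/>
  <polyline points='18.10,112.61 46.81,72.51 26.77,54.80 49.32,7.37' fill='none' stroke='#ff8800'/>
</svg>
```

; Generated by LaserGRBL
G21
G90
G0 X22.82 Y116.20
M3 S481
G1 X26.76 Y109.09 F2127
G1 X36.22 Y93.91
G1 X48.92 Y100.51
G0 X18.10 Y19.99
M3 S854
G1 X46.81 Y60.09 F1471
G1 X26.77 Y77.80
G1 X49.32 Y125.23
M5
G0 X0.00 Y0.00

viewBox `0 0 82.63 132.60` with mm width/height → 1 unit = 1 mm. Flip: y_m = 132.60 − y_svg.

**Shape 1** — `<path>` cubic bezier, stroke `#ff0000` → score (S481, F2127). Control points (SVG): P0=(22.82,16.40), P1=(23.24,9.51), P2=(35.36,59.54), P3=(48.92,32.09); sampled at t=k/3. Machine vertices: (22.82,116.20) → (26.76,109.09) → (36.22,93.91) → (48.92,100.51). Open path.

**Shape 2** — `<polyline>` open polyline, stroke `#ff8800` → cut (S854, F1471). Machine vertices: (18.10,19.99) → (46.81,60.09) → (26.77,77.80) → (49.32,125.23). Open path.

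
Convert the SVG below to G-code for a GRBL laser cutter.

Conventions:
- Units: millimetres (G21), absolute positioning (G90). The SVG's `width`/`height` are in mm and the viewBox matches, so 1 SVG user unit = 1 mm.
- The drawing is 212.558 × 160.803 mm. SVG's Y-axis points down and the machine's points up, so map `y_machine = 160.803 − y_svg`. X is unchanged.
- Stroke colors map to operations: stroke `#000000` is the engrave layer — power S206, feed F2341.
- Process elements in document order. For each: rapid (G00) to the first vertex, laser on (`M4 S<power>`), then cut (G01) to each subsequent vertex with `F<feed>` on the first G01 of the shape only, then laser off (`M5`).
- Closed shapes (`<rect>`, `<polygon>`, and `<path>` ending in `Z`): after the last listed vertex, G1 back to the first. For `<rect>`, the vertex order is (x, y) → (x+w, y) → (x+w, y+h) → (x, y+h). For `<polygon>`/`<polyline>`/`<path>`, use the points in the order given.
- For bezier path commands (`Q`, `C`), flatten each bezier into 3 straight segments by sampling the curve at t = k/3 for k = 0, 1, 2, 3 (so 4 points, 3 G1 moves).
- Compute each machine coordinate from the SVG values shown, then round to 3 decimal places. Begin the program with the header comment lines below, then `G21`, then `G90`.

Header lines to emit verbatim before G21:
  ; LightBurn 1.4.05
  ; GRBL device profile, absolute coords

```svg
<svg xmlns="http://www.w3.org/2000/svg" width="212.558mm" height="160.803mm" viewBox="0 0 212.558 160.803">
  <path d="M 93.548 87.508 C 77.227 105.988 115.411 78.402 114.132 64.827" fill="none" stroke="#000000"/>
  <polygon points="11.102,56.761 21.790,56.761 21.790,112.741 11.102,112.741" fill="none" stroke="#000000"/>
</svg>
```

1 u = 1 mm; y_m = 160.803 − y.

[1] `<path>` cubic bezier, #000000→engrave S206 F2341: (93.548,73.295) → (91.915,67.945) → (105.737,79.956) → (114.132,95.976)

[2] `<polygon>` rectangle, #000000→engrave S206 F2341: (11.102,104.042) → (21.790,104.042) → (21.790,48.062) → (11.102,48.062) → (11.102,104.042) (closed)

; LightBurn 1.4.05
; GRBL device profile, absolute coords
G21
G90
G00 X93.548 Y73.295
M4 S206
G01 X91.915 Y67.945 F2341
G01 X105.737 Y79.956
G01 X114.132 Y95.976
M5
G00 X11.102 Y104.042
M4 S206
G01 X21.790 Y104.042 F2341
G01 X21.790 Y48.062
G01 X11.102 Y48.062
G01 X11.102 Y104.042
M5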